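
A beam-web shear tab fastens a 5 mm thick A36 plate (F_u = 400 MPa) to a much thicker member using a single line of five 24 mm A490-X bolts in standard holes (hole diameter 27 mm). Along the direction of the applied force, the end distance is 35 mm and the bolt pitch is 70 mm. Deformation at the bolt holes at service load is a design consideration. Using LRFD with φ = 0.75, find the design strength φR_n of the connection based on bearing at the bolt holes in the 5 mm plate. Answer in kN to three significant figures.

348 kN

Per bolt r_n = 1.2 l_c t F_u ≤ 2.4 d t F_u; upper limit = 2.4 × 24 × 5 × 400 / 1000 = 115.2 kN.
Edge bolt: l_c = 35 − 27/2 = 21.5 mm → 1.2 × 21.5 × 5 × 400 / 1000 = 51.6 → r_n = 51.6 kN.
Interior bolts: l_c = 70 − 27 = 43 mm → 1.2 × 43 × 5 × 400 / 1000 = 103.2 → r_n = 103.2 kN.
R_n = 1 × 51.6 + 4 × 103.2 = 464.4 kN.
Design strength φR_n = 0.75 × 464.4 = 348 kN.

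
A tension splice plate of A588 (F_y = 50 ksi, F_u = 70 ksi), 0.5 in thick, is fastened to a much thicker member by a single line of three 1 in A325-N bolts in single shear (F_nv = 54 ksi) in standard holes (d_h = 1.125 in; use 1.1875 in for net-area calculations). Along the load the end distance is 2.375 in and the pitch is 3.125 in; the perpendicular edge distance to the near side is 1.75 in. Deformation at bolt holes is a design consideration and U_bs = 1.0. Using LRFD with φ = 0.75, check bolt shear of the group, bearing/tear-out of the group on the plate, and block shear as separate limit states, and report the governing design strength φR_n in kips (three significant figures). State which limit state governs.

95.4 kips (bolt shear governs)

Bolt shear: A_b = π·1²/4 = 0.7854 in²; R_n = 54 × 0.7854 × 3 × 1 = 127.2 kips → 0.75 × 127.2 = 95.4 kips.
Bearing: edge l_c = 1.812, r_n = 76.12 kips; interior l_c = 2, r_n = 84 kips; R_n = 76.12 + 2·84 = 244.1 kips → 183 kips.
Block shear: A_gv = 4.312, A_nv = 2.828, A_nt = 0.5781 in²; R_n = min(0.6F_uA_nv, 0.6F_yA_gv) + U_bs·F_u·A_nt = 159.2 kips → 119 kips.
Bolt shear governs: 95.4 kips.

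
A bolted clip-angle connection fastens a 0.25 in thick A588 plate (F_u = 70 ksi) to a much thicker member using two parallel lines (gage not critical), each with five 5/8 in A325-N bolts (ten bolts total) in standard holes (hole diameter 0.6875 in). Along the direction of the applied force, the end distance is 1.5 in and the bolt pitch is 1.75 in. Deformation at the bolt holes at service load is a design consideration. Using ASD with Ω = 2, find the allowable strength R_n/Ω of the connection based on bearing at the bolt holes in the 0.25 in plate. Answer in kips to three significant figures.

114 kips

Per bolt r_n = 1.2 l_c t F_u ≤ 2.4 d t F_u; upper limit = 2.4 × 0.625 × 0.25 × 70 = 26.25 kips.
Edge bolt: l_c = 1.5 − 0.6875/2 = 1.156 in → 1.2 × 1.156 × 0.25 × 70 = 24.28 → r_n = 24.28 kips.
Interior bolts: l_c = 1.75 − 0.6875 = 1.062 in → 1.2 × 1.062 × 0.25 × 70 = 22.31 → r_n = 22.31 kips.
R_n = 2 × 24.28 + 8 × 22.31 = 227.1 kips.
Allowable strength R_n/Ω = 227.1 / 2 = 114 kips.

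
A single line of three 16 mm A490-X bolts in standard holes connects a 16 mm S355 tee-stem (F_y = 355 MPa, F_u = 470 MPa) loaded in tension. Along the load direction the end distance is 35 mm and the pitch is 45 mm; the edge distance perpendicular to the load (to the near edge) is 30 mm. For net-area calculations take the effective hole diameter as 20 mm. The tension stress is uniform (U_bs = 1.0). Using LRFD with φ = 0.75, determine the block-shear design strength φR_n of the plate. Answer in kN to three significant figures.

Shear plane L_v = 35 + 2·45 = 125 mm; A_gv = 125 × 16 = 2000 mm².
A_nv = (125 − 2.5·20) × 16 = 1200 mm².
A_nt = (30 − 0.5·20) × 16 = 320 mm².
0.6 F_u A_nv = 338.4 kN; 0.6 F_y A_gv = 426 kN → shear rupture governs the shear term.
R_n = 338.4 + 1.0 × 470 × 320 / 1000 = 488.8 kN.
Design strength φR_n = 0.75 × 488.8 = 367 kN.

367 kN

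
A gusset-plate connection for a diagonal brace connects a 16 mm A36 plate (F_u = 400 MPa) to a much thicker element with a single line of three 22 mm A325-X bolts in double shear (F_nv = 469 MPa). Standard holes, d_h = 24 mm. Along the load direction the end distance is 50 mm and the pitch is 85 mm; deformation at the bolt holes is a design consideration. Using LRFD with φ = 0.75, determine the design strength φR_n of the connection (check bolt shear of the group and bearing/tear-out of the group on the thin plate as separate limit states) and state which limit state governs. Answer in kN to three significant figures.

Bolt shear: A_b = π·22²/4 = 380.1 mm²; R_n = 469 × 380.1 × 3 × 2 / 1000 = 1070 kN → 0.75 × 1070 = 802 kN.
Bearing (1.2 l_c t F_u ≤ 2.4 d t F_u): upper limit = 2.4·22·16·400 / 1000 = 337.9 kN.
  Edge l_c = 50 − 24/2 = 38 → r_n = 291.8 kN; interior l_c = 85 − 24 = 61 → r_n = 337.9 kN.
  R_n,bearing = 1·291.8 + 2·337.9 = 967.7 kN → 0.75 × 967.7 = 726 kN.
Bearing governs: 726 kN.

726 kN (bearing governs)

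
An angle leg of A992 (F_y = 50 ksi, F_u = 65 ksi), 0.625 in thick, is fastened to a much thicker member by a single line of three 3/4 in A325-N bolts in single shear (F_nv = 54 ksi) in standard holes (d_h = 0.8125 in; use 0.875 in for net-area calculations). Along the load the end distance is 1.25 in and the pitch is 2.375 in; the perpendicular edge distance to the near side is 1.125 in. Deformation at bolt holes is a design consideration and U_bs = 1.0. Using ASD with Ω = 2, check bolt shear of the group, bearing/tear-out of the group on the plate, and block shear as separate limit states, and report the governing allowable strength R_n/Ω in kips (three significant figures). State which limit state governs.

Bolt shear: A_b = π·0.75²/4 = 0.4418 in²; R_n = 54 × 0.4418 × 3 × 1 = 71.57 kips → 71.57 / 2 = 35.8 kips.
Bearing: edge l_c = 0.8438, r_n = 41.13 kips; interior l_c = 1.562, r_n = 73.12 kips; R_n = 41.13 + 2·73.12 = 187.4 kips → 93.7 kips.
Block shear: A_gv = 3.75, A_nv = 2.383, A_nt = 0.4297 in²; R_n = min(0.6F_uA_nv, 0.6F_yA_gv) + U_bs·F_u·A_nt = 120.9 kips → 60.4 kips.
Bolt shear governs: 35.8 kips.

35.8 kips (bolt shear governs)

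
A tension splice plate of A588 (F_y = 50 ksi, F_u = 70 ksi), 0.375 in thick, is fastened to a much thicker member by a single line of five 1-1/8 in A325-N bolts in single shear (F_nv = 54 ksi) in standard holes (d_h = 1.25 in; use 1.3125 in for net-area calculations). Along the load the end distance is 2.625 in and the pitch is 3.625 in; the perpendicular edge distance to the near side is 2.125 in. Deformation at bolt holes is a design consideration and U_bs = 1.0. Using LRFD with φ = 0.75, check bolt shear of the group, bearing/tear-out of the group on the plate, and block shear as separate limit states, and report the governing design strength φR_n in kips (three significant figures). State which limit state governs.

161 kips (block shear governs)

Bolt shear: A_b = π·1.125²/4 = 0.994 in²; R_n = 54 × 0.994 × 5 × 1 = 268.4 kips → 0.75 × 268.4 = 201 kips.
Bearing: edge l_c = 2, r_n = 63 kips; interior l_c = 2.375, r_n = 70.88 kips; R_n = 63 + 4·70.88 = 346.5 kips → 260 kips.
Block shear: A_gv = 6.422, A_nv = 4.207, A_nt = 0.5508 in²; R_n = min(0.6F_uA_nv, 0.6F_yA_gv) + U_bs·F_u·A_nt = 215.2 kips → 161 kips.
Block shear governs: 161 kips.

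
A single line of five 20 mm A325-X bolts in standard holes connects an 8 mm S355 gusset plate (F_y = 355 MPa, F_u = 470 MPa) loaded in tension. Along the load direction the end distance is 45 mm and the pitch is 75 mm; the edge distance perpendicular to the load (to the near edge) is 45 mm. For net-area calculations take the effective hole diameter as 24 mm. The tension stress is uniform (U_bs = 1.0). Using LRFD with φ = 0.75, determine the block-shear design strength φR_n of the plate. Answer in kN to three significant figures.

Shear plane L_v = 45 + 4·75 = 345 mm; A_gv = 345 × 8 = 2760 mm².
A_nv = (345 − 4.5·24) × 8 = 1896 mm².
A_nt = (45 − 0.5·24) × 8 = 264 mm².
0.6 F_u A_nv = 534.7 kN; 0.6 F_y A_gv = 587.9 kN → shear rupture governs the shear term.
R_n = 534.7 + 1.0 × 470 × 264 / 1000 = 658.8 kN.
Design strength φR_n = 0.75 × 658.8 = 494 kN.

494 kN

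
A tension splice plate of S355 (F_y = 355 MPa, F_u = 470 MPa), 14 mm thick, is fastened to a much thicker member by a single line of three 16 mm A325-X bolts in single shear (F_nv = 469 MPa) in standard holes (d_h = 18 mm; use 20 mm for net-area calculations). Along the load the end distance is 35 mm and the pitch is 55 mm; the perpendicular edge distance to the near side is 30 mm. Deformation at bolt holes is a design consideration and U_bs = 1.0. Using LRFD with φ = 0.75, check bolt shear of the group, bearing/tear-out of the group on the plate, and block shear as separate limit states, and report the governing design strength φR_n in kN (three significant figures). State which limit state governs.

Bolt shear: A_b = π·16²/4 = 201.1 mm²; R_n = 469 × 201.1 × 3 × 1 / 1000 = 282.9 kN → 0.75 × 282.9 = 212 kN.
Bearing: edge l_c = 26, r_n = 205.3 kN; interior l_c = 37, r_n = 252.7 kN; R_n = 205.3 + 2·252.7 = 710.6 kN → 533 kN.
Block shear: A_gv = 2030, A_nv = 1330, A_nt = 280 mm²; R_n = min(0.6F_uA_nv, 0.6F_yA_gv) + U_bs·F_u·A_nt = 506.7 kN → 380 kN.
Bolt shear governs: 212 kN.

212 kN (bolt shear governs)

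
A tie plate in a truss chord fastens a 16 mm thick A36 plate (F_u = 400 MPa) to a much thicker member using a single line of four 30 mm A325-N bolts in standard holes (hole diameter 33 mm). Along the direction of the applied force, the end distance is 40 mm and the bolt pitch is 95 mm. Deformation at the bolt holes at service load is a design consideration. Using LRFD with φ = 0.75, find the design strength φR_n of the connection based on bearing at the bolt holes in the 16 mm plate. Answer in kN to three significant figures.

Per bolt r_n = 1.2 l_c t F_u ≤ 2.4 d t F_u; upper limit = 2.4 × 30 × 16 × 400 / 1000 = 460.8 kN.
Edge bolt: l_c = 40 − 33/2 = 23.5 mm → 1.2 × 23.5 × 16 × 400 / 1000 = 180.5 → r_n = 180.5 kN.
Interior bolts: l_c = 95 − 33 = 62 mm → 1.2 × 62 × 16 × 400 / 1000 = 476.2 → r_n = 460.8 kN.
R_n = 1 × 180.5 + 3 × 460.8 = 1563 kN.
Design strength φR_n = 0.75 × 1563 = 1170 kN.

1170 kN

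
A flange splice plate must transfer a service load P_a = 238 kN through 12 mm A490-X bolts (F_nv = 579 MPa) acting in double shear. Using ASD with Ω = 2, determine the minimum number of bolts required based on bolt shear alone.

4 bolts

A_b = π·12²/4 = 113.1 mm².
Per-bolt allowable strength R_n/Ω = 579 × 113.1 × 2 / 1000 / 2 = 65.48 kN.
n ≥ 238 / 65.48 = 3.635 → use 4 bolts.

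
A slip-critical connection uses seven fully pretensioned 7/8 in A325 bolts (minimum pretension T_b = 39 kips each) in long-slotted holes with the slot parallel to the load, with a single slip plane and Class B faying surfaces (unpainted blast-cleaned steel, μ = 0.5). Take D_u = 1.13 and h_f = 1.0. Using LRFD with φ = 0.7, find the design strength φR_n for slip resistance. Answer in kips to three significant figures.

108 kips

R_n = μ · D_u · h_f · T_b · n_s · n_b = 0.5 × 1.13 × 1.0 × 39 × 1 × 7 = 154.2 kips.
Design strength φR_n = 0.7 × 154.2 = 108 kips.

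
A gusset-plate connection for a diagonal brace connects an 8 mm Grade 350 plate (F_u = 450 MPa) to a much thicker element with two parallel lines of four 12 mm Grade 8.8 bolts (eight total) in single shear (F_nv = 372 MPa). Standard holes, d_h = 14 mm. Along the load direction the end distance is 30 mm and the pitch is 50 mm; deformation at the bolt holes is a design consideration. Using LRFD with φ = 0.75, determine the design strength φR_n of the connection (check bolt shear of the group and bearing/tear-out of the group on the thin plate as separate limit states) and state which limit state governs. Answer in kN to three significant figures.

252 kN (bolt shear governs)

Bolt shear: A_b = π·12²/4 = 113.1 mm²; R_n = 372 × 113.1 × 8 × 1 / 1000 = 336.6 kN → 0.75 × 336.6 = 252 kN.
Bearing (1.2 l_c t F_u ≤ 2.4 d t F_u): upper limit = 2.4·12·8·450 / 1000 = 103.7 kN.
  Edge l_c = 30 − 14/2 = 23 → r_n = 99.36 kN; interior l_c = 50 − 14 = 36 → r_n = 103.7 kN.
  R_n,bearing = 2·99.36 + 6·103.7 = 820.8 kN → 0.75 × 820.8 = 616 kN.
Bolt shear governs: 252 kN.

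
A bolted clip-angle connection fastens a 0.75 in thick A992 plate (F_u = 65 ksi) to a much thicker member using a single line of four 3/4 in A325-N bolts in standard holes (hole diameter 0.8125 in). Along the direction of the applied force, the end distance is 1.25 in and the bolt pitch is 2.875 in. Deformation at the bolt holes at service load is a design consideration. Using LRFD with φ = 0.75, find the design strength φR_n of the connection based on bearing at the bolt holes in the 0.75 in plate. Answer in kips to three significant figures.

234 kips

Per bolt r_n = 1.2 l_c t F_u ≤ 2.4 d t F_u; upper limit = 2.4 × 0.75 × 0.75 × 65 = 87.75 kips.
Edge bolt: l_c = 1.25 − 0.8125/2 = 0.8438 in → 1.2 × 0.8438 × 0.75 × 65 = 49.36 → r_n = 49.36 kips.
Interior bolts: l_c = 2.875 − 0.8125 = 2.062 in → 1.2 × 2.062 × 0.75 × 65 = 120.7 → r_n = 87.75 kips.
R_n = 1 × 49.36 + 3 × 87.75 = 312.6 kips.
Design strength φR_n = 0.75 × 312.6 = 234 kips.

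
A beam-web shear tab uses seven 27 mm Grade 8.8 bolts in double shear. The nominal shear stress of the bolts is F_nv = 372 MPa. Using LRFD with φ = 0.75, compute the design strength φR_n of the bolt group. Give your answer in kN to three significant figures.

A_b = π × 27² / 4 = 572.6 mm².
R_n = F_nv · A_b · n · n_s = 372 × 572.6 × 7 × 2 / 1000 = 2982 kN.
Design strength φR_n = 0.75 × 2982 = 2240 kN.

2240 kN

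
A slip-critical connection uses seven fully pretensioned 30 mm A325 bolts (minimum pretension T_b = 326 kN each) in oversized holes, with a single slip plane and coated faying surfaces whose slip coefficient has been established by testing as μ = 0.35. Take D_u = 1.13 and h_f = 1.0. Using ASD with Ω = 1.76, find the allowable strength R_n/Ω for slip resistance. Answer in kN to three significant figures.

513 kN

R_n = μ · D_u · h_f · T_b · n_s · n_b = 0.35 × 1.13 × 1.0 × 326 × 1 × 7 = 902.5 kN.
Allowable strength R_n/Ω = 902.5 / 1.76 = 513 kN.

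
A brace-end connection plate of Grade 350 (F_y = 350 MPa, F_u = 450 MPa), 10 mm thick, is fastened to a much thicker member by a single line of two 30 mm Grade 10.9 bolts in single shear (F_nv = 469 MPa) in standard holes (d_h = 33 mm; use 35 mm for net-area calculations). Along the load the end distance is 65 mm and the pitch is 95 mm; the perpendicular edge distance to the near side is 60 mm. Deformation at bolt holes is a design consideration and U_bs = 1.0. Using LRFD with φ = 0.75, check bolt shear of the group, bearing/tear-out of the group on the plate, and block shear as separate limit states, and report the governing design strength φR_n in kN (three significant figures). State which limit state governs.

Bolt shear: A_b = π·30²/4 = 706.9 mm²; R_n = 469 × 706.9 × 2 × 1 / 1000 = 663 kN → 0.75 × 663 = 497 kN.
Bearing: edge l_c = 48.5, r_n = 261.9 kN; interior l_c = 62, r_n = 324 kN; R_n = 261.9 + 1·324 = 585.9 kN → 439 kN.
Block shear: A_gv = 1600, A_nv = 1075, A_nt = 425 mm²; R_n = min(0.6F_uA_nv, 0.6F_yA_gv) + U_bs·F_u·A_nt = 481.5 kN → 361 kN.
Block shear governs: 361 kN.

361 kN (block shear governs)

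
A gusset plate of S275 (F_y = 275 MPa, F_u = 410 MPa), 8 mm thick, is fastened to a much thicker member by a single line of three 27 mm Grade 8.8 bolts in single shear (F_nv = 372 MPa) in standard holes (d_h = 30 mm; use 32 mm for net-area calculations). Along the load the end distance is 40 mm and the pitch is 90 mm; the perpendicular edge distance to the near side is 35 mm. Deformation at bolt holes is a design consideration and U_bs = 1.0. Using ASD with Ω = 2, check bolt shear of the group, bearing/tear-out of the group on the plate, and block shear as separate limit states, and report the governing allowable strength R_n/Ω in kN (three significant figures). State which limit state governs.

169 kN (block shear governs)

Bolt shear: A_b = π·27²/4 = 572.6 mm²; R_n = 372 × 572.6 × 3 × 1 / 1000 = 639 kN → 639 / 2 = 319 kN.
Bearing: edge l_c = 25, r_n = 98.4 kN; interior l_c = 60, r_n = 212.5 kN; R_n = 98.4 + 2·212.5 = 523.5 kN → 262 kN.
Block shear: A_gv = 1760, A_nv = 1120, A_nt = 152 mm²; R_n = min(0.6F_uA_nv, 0.6F_yA_gv) + U_bs·F_u·A_nt = 337.8 kN → 169 kN.
Block shear governs: 169 kN.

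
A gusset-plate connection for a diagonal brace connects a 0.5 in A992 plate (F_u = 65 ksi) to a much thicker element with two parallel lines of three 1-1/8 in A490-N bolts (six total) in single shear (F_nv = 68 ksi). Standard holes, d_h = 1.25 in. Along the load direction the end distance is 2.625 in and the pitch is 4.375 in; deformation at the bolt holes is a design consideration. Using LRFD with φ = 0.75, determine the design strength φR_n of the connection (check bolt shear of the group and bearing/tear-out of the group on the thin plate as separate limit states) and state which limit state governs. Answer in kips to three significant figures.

Bolt shear: A_b = π·1.125²/4 = 0.994 in²; R_n = 68 × 0.994 × 6 × 1 = 405.6 kips → 0.75 × 405.6 = 304 kips.
Bearing (1.2 l_c t F_u ≤ 2.4 d t F_u): upper limit = 2.4·1.125·0.5·65 = 87.75 kips.
  Edge l_c = 2.625 − 1.25/2 = 2 → r_n = 78 kips; interior l_c = 4.375 − 1.25 = 3.125 → r_n = 87.75 kips.
  R_n,bearing = 2·78 + 4·87.75 = 507 kips → 0.75 × 507 = 380 kips.
Bolt shear governs: 304 kips.

304 kips (bolt shear governs)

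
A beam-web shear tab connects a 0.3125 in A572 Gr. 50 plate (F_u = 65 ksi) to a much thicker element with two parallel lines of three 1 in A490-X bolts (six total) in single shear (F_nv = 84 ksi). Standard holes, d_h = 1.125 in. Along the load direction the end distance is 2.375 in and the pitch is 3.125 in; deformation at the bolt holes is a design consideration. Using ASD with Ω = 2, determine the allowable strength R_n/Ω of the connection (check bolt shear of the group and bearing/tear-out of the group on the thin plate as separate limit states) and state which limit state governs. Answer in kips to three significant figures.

Bolt shear: A_b = π·1²/4 = 0.7854 in²; R_n = 84 × 0.7854 × 6 × 1 = 395.8 kips → 395.8 / 2 = 198 kips.
Bearing (1.2 l_c t F_u ≤ 2.4 d t F_u): upper limit = 2.4·1·0.3125·65 = 48.75 kips.
  Edge l_c = 2.375 − 1.125/2 = 1.812 → r_n = 44.18 kips; interior l_c = 3.125 − 1.125 = 2 → r_n = 48.75 kips.
  R_n,bearing = 2·44.18 + 4·48.75 = 283.4 kips → 283.4 / 2 = 142 kips.
Bearing governs: 142 kips.

142 kips (bearing governs)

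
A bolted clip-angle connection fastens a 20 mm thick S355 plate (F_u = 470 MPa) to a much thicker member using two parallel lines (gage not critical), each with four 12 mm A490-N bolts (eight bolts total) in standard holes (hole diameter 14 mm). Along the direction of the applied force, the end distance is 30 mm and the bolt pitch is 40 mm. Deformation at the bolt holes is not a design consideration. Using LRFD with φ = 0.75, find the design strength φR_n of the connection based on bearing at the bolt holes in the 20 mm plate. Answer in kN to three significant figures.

2010 kN

Per bolt r_n = 1.5 l_c t F_u ≤ 3.0 d t F_u; upper limit = 3.0 × 12 × 20 × 470 / 1000 = 338.4 kN.
Edge bolt: l_c = 30 − 14/2 = 23 mm → 1.5 × 23 × 20 × 470 / 1000 = 324.3 → r_n = 324.3 kN.
Interior bolts: l_c = 40 − 14 = 26 mm → 1.5 × 26 × 20 × 470 / 1000 = 366.6 → r_n = 338.4 kN.
R_n = 2 × 324.3 + 6 × 338.4 = 2679 kN.
Design strength φR_n = 0.75 × 2679 = 2010 kN.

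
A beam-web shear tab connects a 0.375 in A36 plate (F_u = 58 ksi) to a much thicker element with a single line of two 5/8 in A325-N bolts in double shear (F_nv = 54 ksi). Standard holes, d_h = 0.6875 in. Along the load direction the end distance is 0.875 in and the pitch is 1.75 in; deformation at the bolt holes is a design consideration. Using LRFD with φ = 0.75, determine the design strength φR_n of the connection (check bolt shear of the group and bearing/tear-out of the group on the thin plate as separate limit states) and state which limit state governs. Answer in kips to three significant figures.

Bolt shear: A_b = π·0.625²/4 = 0.3068 in²; R_n = 54 × 0.3068 × 2 × 2 = 66.27 kips → 0.75 × 66.27 = 49.7 kips.
Bearing (1.2 l_c t F_u ≤ 2.4 d t F_u): upper limit = 2.4·0.625·0.375·58 = 32.62 kips.
  Edge l_c = 0.875 − 0.6875/2 = 0.5312 → r_n = 13.87 kips; interior l_c = 1.75 − 0.6875 = 1.062 → r_n = 27.73 kips.
  R_n,bearing = 1·13.87 + 1·27.73 = 41.6 kips → 0.75 × 41.6 = 31.2 kips.
Bearing governs: 31.2 kips.

31.2 kips (bearing governs)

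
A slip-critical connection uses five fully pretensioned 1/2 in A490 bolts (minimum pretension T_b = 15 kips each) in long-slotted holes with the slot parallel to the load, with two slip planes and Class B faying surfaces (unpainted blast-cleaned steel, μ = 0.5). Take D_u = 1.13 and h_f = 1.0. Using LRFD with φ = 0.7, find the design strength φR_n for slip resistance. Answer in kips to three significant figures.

59.3 kips

R_n = μ · D_u · h_f · T_b · n_s · n_b = 0.5 × 1.13 × 1.0 × 15 × 2 × 5 = 84.75 kips.
Design strength φR_n = 0.7 × 84.75 = 59.3 kips.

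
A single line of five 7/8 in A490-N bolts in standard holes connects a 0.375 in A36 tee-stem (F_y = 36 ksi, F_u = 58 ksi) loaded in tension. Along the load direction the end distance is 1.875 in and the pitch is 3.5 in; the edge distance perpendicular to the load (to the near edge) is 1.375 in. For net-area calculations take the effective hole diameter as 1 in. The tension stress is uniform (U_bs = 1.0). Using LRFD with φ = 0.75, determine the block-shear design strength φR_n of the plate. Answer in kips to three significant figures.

Shear plane L_v = 1.875 + 4·3.5 = 15.88 in; A_gv = 15.88 × 0.375 = 5.953 in².
A_nv = (15.88 − 4.5·1) × 0.375 = 4.266 in².
A_nt = (1.375 − 0.5·1) × 0.375 = 0.3281 in².
0.6 F_u A_nv = 148.4 kips; 0.6 F_y A_gv = 128.6 kips → shear yielding governs the shear term.
R_n = 128.6 + 1.0 × 58 × 0.3281 = 147.6 kips.
Design strength φR_n = 0.75 × 147.6 = 111 kips.

111 kips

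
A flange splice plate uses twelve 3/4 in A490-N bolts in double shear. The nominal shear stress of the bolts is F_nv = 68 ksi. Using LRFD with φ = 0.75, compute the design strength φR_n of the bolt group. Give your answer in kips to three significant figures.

A_b = π × 0.75² / 4 = 0.4418 in².
R_n = F_nv · A_b · n · n_s = 68 × 0.4418 × 12 × 2 = 721 kips.
Design strength φR_n = 0.75 × 721 = 541 kips.

541 kips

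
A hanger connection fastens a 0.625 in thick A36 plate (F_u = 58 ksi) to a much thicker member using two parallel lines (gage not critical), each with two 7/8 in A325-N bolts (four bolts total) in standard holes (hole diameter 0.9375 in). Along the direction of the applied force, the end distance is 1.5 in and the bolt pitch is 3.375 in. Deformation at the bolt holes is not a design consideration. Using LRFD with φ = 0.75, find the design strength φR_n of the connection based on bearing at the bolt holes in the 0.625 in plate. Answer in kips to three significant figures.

Per bolt r_n = 1.5 l_c t F_u ≤ 3.0 d t F_u; upper limit = 3.0 × 0.875 × 0.625 × 58 = 95.16 kips.
Edge bolt: l_c = 1.5 − 0.9375/2 = 1.031 in → 1.5 × 1.031 × 0.625 × 58 = 56.07 → r_n = 56.07 kips.
Interior bolts: l_c = 3.375 − 0.9375 = 2.438 in → 1.5 × 2.438 × 0.625 × 58 = 132.5 → r_n = 95.16 kips.
R_n = 2 × 56.07 + 2 × 95.16 = 302.5 kips.
Design strength φR_n = 0.75 × 302.5 = 227 kips.

227 kips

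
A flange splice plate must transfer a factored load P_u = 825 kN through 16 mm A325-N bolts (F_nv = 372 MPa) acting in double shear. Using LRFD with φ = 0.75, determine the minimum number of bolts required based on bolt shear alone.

A_b = π·16²/4 = 201.1 mm².
Per-bolt design strength φR_n = 0.75 × 372 × 201.1 × 2 / 1000 = 112.2 kN.
n ≥ 825 / 112.2 = 7.353 → use 8 bolts.

8 bolts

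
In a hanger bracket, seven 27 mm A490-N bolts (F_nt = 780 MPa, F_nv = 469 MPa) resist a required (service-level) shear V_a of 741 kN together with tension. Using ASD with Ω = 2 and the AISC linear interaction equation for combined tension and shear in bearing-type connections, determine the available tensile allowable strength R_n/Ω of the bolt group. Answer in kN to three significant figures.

A_b = π·27²/4 = 572.6 mm²; f_rv = 741 × 1000 / (7 × 572.6) = 184.9 MPa.
F'_nt = 1.3 F_nt − (Ω F_nt / F_nv) f_rv = 1.3·780 − (2·780/469)·184.9 = 399 MPa, capped at F_nt → F'_nt = 399 MPa.
R_n = F'_nt · A_b · n = 399 × 572.6 × 7 / 1000 = 1599 kN.
Allowable strength R_n/Ω = 1599 / 2 = 800 kN.

800 kN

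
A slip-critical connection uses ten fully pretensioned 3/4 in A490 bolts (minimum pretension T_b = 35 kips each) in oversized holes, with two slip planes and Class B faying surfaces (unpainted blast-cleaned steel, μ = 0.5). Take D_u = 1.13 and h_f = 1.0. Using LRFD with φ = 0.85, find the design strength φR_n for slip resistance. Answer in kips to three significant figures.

336 kips

R_n = μ · D_u · h_f · T_b · n_s · n_b = 0.5 × 1.13 × 1.0 × 35 × 2 × 10 = 395.5 kips.
Design strength φR_n = 0.85 × 395.5 = 336 kips.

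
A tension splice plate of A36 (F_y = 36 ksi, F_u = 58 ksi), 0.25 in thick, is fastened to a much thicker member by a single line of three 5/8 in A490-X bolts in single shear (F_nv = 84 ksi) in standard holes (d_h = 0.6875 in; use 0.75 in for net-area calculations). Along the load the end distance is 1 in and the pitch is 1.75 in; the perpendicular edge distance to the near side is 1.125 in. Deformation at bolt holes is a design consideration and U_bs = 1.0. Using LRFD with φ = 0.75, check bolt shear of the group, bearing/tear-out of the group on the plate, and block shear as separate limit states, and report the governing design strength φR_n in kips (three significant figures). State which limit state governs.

25.3 kips (block shear governs)

Bolt shear: A_b = π·0.625²/4 = 0.3068 in²; R_n = 84 × 0.3068 × 3 × 1 = 77.31 kips → 0.75 × 77.31 = 58 kips.
Bearing: edge l_c = 0.6562, r_n = 11.42 kips; interior l_c = 1.062, r_n = 18.49 kips; R_n = 11.42 + 2·18.49 = 48.39 kips → 36.3 kips.
Block shear: A_gv = 1.125, A_nv = 0.6562, A_nt = 0.1875 in²; R_n = min(0.6F_uA_nv, 0.6F_yA_gv) + U_bs·F_u·A_nt = 33.71 kips → 25.3 kips.
Block shear governs: 25.3 kips.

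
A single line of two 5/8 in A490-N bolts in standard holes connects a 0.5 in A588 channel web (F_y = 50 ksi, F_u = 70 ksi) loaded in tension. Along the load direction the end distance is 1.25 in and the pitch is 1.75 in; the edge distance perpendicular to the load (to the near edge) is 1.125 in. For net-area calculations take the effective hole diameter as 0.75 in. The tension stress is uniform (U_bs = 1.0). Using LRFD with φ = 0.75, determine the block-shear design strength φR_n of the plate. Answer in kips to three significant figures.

Shear plane L_v = 1.25 + 1·1.75 = 3 in; A_gv = 3 × 0.5 = 1.5 in².
A_nv = (3 − 1.5·0.75) × 0.5 = 0.9375 in².
A_nt = (1.125 − 0.5·0.75) × 0.5 = 0.375 in².
0.6 F_u A_nv = 39.38 kips; 0.6 F_y A_gv = 45 kips → shear rupture governs the shear term.
R_n = 39.38 + 1.0 × 70 × 0.375 = 65.62 kips.
Design strength φR_n = 0.75 × 65.62 = 49.2 kips.

49.2 kips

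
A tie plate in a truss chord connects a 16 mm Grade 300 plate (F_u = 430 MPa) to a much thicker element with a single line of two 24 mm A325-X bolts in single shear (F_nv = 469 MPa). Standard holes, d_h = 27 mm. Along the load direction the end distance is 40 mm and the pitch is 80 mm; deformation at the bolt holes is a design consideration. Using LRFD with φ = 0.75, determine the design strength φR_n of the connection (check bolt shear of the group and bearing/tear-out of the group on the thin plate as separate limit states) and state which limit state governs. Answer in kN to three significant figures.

Bolt shear: A_b = π·24²/4 = 452.4 mm²; R_n = 469 × 452.4 × 2 × 1 / 1000 = 424.3 kN → 0.75 × 424.3 = 318 kN.
Bearing (1.2 l_c t F_u ≤ 2.4 d t F_u): upper limit = 2.4·24·16·430 / 1000 = 396.3 kN.
  Edge l_c = 40 − 27/2 = 26.5 → r_n = 218.8 kN; interior l_c = 80 − 27 = 53 → r_n = 396.3 kN.
  R_n,bearing = 1·218.8 + 1·396.3 = 615.1 kN → 0.75 × 615.1 = 461 kN.
Bolt shear governs: 318 kN.

318 kN (bolt shear governs)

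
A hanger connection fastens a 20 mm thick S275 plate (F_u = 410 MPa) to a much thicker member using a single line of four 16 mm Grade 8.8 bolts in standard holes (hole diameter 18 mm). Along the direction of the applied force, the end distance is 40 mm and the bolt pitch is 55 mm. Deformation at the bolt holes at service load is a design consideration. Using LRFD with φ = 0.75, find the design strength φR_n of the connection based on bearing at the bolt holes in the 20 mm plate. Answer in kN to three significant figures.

Per bolt r_n = 1.2 l_c t F_u ≤ 2.4 d t F_u; upper limit = 2.4 × 16 × 20 × 410 / 1000 = 314.9 kN.
Edge bolt: l_c = 40 − 18/2 = 31 mm → 1.2 × 31 × 20 × 410 / 1000 = 305 → r_n = 305 kN.
Interior bolts: l_c = 55 − 18 = 37 mm → 1.2 × 37 × 20 × 410 / 1000 = 364.1 → r_n = 314.9 kN.
R_n = 1 × 305 + 3 × 314.9 = 1250 kN.
Design strength φR_n = 0.75 × 1250 = 937 kN.

937 kN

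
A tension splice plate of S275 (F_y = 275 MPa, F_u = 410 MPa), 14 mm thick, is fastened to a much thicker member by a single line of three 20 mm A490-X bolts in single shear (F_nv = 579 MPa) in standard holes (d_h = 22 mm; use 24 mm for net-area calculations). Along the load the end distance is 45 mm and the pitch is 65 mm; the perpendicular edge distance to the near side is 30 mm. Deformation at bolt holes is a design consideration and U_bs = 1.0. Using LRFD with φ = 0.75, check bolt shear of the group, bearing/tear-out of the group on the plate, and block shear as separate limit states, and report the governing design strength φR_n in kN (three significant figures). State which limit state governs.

375 kN (block shear governs)

Bolt shear: A_b = π·20²/4 = 314.2 mm²; R_n = 579 × 314.2 × 3 × 1 / 1000 = 545.7 kN → 0.75 × 545.7 = 409 kN.
Bearing: edge l_c = 34, r_n = 234.2 kN; interior l_c = 43, r_n = 275.5 kN; R_n = 234.2 + 2·275.5 = 785.2 kN → 589 kN.
Block shear: A_gv = 2450, A_nv = 1610, A_nt = 252 mm²; R_n = min(0.6F_uA_nv, 0.6F_yA_gv) + U_bs·F_u·A_nt = 499.4 kN → 375 kN.
Block shear governs: 375 kN.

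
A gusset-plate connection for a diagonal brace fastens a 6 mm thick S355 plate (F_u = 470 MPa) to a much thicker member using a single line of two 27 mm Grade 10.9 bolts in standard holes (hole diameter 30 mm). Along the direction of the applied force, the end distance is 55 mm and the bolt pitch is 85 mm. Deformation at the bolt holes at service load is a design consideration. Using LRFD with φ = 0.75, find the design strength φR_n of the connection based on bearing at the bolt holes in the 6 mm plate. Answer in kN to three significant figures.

Per bolt r_n = 1.2 l_c t F_u ≤ 2.4 d t F_u; upper limit = 2.4 × 27 × 6 × 470 / 1000 = 182.7 kN.
Edge bolt: l_c = 55 − 30/2 = 40 mm → 1.2 × 40 × 6 × 470 / 1000 = 135.4 → r_n = 135.4 kN.
Interior bolts: l_c = 85 − 30 = 55 mm → 1.2 × 55 × 6 × 470 / 1000 = 186.1 → r_n = 182.7 kN.
R_n = 1 × 135.4 + 1 × 182.7 = 318.1 kN.
Design strength φR_n = 0.75 × 318.1 = 239 kN.

239 kN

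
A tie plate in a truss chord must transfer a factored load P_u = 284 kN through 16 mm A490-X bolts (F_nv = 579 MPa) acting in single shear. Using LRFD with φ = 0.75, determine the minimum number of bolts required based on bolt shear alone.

A_b = π·16²/4 = 201.1 mm².
Per-bolt design strength φR_n = 0.75 × 579 × 201.1 × 1 / 1000 = 87.31 kN.
n ≥ 284 / 87.31 = 3.253 → use 4 bolts.

4 bolts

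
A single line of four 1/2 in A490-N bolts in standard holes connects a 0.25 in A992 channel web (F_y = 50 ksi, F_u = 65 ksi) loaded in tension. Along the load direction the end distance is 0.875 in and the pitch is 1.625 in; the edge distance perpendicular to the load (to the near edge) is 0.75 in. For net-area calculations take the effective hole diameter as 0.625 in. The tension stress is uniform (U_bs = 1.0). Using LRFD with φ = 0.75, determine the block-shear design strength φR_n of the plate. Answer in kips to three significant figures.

31.4 kips

Shear plane L_v = 0.875 + 3·1.625 = 5.75 in; A_gv = 5.75 × 0.25 = 1.438 in².
A_nv = (5.75 − 3.5·0.625) × 0.25 = 0.8906 in².
A_nt = (0.75 − 0.5·0.625) × 0.25 = 0.1094 in².
0.6 F_u A_nv = 34.73 kips; 0.6 F_y A_gv = 43.12 kips → shear rupture governs the shear term.
R_n = 34.73 + 1.0 × 65 × 0.1094 = 41.84 kips.
Design strength φR_n = 0.75 × 41.84 = 31.4 kips.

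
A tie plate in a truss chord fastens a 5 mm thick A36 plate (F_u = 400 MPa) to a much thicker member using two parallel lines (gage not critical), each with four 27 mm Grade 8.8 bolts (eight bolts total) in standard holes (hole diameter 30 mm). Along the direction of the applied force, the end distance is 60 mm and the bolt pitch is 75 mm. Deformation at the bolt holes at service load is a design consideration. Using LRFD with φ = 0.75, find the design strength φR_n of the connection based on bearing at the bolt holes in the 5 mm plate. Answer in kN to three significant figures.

Per bolt r_n = 1.2 l_c t F_u ≤ 2.4 d t F_u; upper limit = 2.4 × 27 × 5 × 400 / 1000 = 129.6 kN.
Edge bolt: l_c = 60 − 30/2 = 45 mm → 1.2 × 45 × 5 × 400 / 1000 = 108 → r_n = 108 kN.
Interior bolts: l_c = 75 − 30 = 45 mm → 1.2 × 45 × 5 × 400 / 1000 = 108 → r_n = 108 kN.
R_n = 2 × 108 + 6 × 108 = 864 kN.
Design strength φR_n = 0.75 × 864 = 648 kN.

648 kN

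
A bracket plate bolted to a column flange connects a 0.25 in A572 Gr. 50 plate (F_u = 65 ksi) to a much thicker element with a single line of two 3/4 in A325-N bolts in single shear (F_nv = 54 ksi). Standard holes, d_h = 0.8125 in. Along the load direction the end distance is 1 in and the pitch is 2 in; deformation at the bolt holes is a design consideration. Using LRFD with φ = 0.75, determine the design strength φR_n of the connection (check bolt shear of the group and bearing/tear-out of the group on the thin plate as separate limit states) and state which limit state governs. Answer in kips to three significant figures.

Bolt shear: A_b = π·0.75²/4 = 0.4418 in²; R_n = 54 × 0.4418 × 2 × 1 = 47.71 kips → 0.75 × 47.71 = 35.8 kips.
Bearing (1.2 l_c t F_u ≤ 2.4 d t F_u): upper limit = 2.4·0.75·0.25·65 = 29.25 kips.
  Edge l_c = 1 − 0.8125/2 = 0.5938 → r_n = 11.58 kips; interior l_c = 2 − 0.8125 = 1.188 → r_n = 23.16 kips.
  R_n,bearing = 1·11.58 + 1·23.16 = 34.73 kips → 0.75 × 34.73 = 26.1 kips.
Bearing governs: 26.1 kips.

26.1 kips (bearing governs)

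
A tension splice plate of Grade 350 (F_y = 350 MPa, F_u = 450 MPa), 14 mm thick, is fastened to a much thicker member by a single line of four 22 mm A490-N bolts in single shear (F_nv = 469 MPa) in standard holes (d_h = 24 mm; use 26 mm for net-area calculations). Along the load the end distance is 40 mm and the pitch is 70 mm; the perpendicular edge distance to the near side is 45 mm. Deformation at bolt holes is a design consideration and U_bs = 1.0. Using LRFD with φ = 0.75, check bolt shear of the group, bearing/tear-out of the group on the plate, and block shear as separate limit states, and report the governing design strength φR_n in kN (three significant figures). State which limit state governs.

Bolt shear: A_b = π·22²/4 = 380.1 mm²; R_n = 469 × 380.1 × 4 × 1 / 1000 = 713.1 kN → 0.75 × 713.1 = 535 kN.
Bearing: edge l_c = 28, r_n = 211.7 kN; interior l_c = 46, r_n = 332.6 kN; R_n = 211.7 + 3·332.6 = 1210 kN → 907 kN.
Block shear: A_gv = 3500, A_nv = 2226, A_nt = 448 mm²; R_n = min(0.6F_uA_nv, 0.6F_yA_gv) + U_bs·F_u·A_nt = 802.6 kN → 602 kN.
Bolt shear governs: 535 kN.

535 kN (bolt shear governs)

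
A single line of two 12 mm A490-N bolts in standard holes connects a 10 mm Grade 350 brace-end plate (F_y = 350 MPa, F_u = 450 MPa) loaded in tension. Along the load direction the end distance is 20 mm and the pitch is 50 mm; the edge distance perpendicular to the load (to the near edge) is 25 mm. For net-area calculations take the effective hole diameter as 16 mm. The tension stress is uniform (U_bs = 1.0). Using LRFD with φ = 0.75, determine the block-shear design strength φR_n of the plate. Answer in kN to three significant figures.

151 kN

Shear plane L_v = 20 + 1·50 = 70 mm; A_gv = 70 × 10 = 700 mm².
A_nv = (70 − 1.5·16) × 10 = 460 mm².
A_nt = (25 − 0.5·16) × 10 = 170 mm².
0.6 F_u A_nv = 124.2 kN; 0.6 F_y A_gv = 147 kN → shear rupture governs the shear term.
R_n = 124.2 + 1.0 × 450 × 170 / 1000 = 200.7 kN.
Design strength φR_n = 0.75 × 200.7 = 151 kN.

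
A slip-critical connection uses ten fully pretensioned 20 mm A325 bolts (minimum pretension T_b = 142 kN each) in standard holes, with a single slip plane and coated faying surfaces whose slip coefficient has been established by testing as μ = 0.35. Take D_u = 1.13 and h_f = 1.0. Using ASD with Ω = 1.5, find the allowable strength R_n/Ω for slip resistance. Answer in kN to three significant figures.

R_n = μ · D_u · h_f · T_b · n_s · n_b = 0.35 × 1.13 × 1.0 × 142 × 1 × 10 = 561.6 kN.
Allowable strength R_n/Ω = 561.6 / 1.5 = 374 kN.

374 kN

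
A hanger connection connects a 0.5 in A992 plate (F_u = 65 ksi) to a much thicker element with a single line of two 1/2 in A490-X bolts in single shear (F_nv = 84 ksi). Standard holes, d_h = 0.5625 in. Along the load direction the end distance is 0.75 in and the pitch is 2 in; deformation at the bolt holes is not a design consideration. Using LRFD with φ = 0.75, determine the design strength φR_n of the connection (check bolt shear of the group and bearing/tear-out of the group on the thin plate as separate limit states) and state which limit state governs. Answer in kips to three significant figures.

Bolt shear: A_b = π·0.5²/4 = 0.1963 in²; R_n = 84 × 0.1963 × 2 × 1 = 32.99 kips → 0.75 × 32.99 = 24.7 kips.
Bearing (1.5 l_c t F_u ≤ 3.0 d t F_u): upper limit = 3.0·0.5·0.5·65 = 48.75 kips.
  Edge l_c = 0.75 − 0.5625/2 = 0.4688 → r_n = 22.85 kips; interior l_c = 2 − 0.5625 = 1.438 → r_n = 48.75 kips.
  R_n,bearing = 1·22.85 + 1·48.75 = 71.6 kips → 0.75 × 71.6 = 53.7 kips.
Bolt shear governs: 24.7 kips.

24.7 kips (bolt shear governs)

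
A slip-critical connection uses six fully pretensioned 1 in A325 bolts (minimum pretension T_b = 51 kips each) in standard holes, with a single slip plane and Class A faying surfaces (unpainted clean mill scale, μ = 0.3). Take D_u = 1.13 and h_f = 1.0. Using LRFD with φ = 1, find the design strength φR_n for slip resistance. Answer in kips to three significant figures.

104 kips

R_n = μ · D_u · h_f · T_b · n_s · n_b = 0.3 × 1.13 × 1.0 × 51 × 1 × 6 = 103.7 kips.
Design strength φR_n = 1 × 103.7 = 104 kips.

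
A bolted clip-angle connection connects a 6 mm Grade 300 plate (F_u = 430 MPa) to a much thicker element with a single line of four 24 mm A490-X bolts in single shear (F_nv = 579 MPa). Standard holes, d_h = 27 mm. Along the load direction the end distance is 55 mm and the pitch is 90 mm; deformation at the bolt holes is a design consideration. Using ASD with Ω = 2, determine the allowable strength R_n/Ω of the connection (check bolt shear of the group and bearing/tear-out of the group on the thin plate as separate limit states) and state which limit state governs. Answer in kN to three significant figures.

Bolt shear: A_b = π·24²/4 = 452.4 mm²; R_n = 579 × 452.4 × 4 × 1 / 1000 = 1048 kN → 1048 / 2 = 524 kN.
Bearing (1.2 l_c t F_u ≤ 2.4 d t F_u): upper limit = 2.4·24·6·430 / 1000 = 148.6 kN.
  Edge l_c = 55 − 27/2 = 41.5 → r_n = 128.5 kN; interior l_c = 90 − 27 = 63 → r_n = 148.6 kN.
  R_n,bearing = 1·128.5 + 3·148.6 = 574.3 kN → 574.3 / 2 = 287 kN.
Bearing governs: 287 kN.

287 kN (bearing governs)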